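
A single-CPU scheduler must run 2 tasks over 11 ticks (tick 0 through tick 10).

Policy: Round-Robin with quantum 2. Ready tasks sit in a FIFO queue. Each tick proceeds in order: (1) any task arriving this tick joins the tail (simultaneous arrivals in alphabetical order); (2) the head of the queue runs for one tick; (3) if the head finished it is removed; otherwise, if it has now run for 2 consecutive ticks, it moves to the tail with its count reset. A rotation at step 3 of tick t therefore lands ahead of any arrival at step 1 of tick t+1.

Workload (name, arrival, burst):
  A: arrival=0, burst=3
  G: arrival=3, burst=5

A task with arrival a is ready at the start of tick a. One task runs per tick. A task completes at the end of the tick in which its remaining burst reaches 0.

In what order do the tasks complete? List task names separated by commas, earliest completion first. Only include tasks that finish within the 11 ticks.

completion order = A, G

t=0: queue=[A] q_used=0 → run A
t=1: queue=[A] q_used=1 → run A
t=2: queue=[A] q_used=0 → run A
t=3: queue=[G] q_used=0 → run G
t=4: queue=[G] q_used=1 → run G
t=5: queue=[G] q_used=0 → run G
t=6: queue=[G] q_used=1 → run G
t=7: queue=[G] q_used=0 → run G
t=8: (idle)
t=9: (idle)
t=10: (idle)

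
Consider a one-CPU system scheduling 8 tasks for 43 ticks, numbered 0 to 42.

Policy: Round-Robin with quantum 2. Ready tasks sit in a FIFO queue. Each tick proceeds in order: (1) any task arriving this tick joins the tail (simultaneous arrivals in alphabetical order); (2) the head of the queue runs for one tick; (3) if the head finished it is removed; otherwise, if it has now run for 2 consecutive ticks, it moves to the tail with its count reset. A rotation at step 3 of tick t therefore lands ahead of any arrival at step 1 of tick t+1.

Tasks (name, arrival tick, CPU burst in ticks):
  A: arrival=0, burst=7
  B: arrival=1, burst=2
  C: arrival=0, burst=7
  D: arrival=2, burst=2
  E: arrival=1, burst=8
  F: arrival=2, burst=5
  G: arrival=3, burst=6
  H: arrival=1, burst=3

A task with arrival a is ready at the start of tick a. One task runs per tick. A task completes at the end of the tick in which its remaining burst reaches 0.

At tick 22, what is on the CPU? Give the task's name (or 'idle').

t=0: queue=[A,C] q_used=0 → run A
t=1: queue=[A,C,B,E,H] q_used=1 → run A
t=2: queue=[C,B,E,H,A,D,F] q_used=0 → run C
t=3: queue=[C,B,E,H,A,D,F,G] q_used=1 → run C
t=4: queue=[B,E,H,A,D,F,G,C] q_used=0 → run B
t=5: queue=[B,E,H,A,D,F,G,C] q_used=1 → run B
t=6: queue=[E,H,A,D,F,G,C] q_used=0 → run E
t=7: queue=[E,H,A,D,F,G,C] q_used=1 → run E
t=8: queue=[H,A,D,F,G,C,E] q_used=0 → run H
t=9: queue=[H,A,D,F,G,C,E] q_used=1 → run H
t=10: queue=[A,D,F,G,C,E,H] q_used=0 → run A
t=11: queue=[A,D,F,G,C,E,H] q_used=1 → run A
t=12: queue=[D,F,G,C,E,H,A] q_used=0 → run D
t=13: queue=[D,F,G,C,E,H,A] q_used=1 → run D
t=14: queue=[F,G,C,E,H,A] q_used=0 → run F
t=15: queue=[F,G,C,E,H,A] q_used=1 → run F
t=16: queue=[G,C,E,H,A,F] q_used=0 → run G
t=17: queue=[G,C,E,H,A,F] q_used=1 → run G
t=18: queue=[C,E,H,A,F,G] q_used=0 → run C
t=19: queue=[C,E,H,A,F,G] q_used=1 → run C
t=20: queue=[E,H,A,F,G,C] q_used=0 → run E
t=21: queue=[E,H,A,F,G,C] q_used=1 → run E
t=22: queue=[H,A,F,G,C,E] q_used=0 → run H
t=23: queue=[A,F,G,C,E] q_used=0 → run A
t=24: queue=[A,F,G,C,E] q_used=1 → run A
t=25: queue=[F,G,C,E,A] q_used=0 → run F
t=26: queue=[F,G,C,E,A] q_used=1 → run F
t=27: queue=[G,C,E,A,F] q_used=0 → run G
t=28: queue=[G,C,E,A,F] q_used=1 → run G
t=29: queue=[C,E,A,F,G] q_used=0 → run C
t=30: queue=[C,E,A,F,G] q_used=1 → run C
t=31: queue=[E,A,F,G,C] q_used=0 → run E
t=32: queue=[E,A,F,G,C] q_used=1 → run E
t=33: queue=[A,F,G,C,E] q_used=0 → run A
t=34: queue=[F,G,C,E] q_used=0 → run F
t=35: queue=[G,C,E] q_used=0 → run G
t=36: queue=[G,C,E] q_used=1 → run G
t=37: queue=[C,E] q_used=0 → run C
t=38: queue=[E] q_used=0 → run E
t=39: queue=[E] q_used=1 → run E
t=40: (idle)
t=41: (idle)
t=42: (idle)

running at tick 22 = H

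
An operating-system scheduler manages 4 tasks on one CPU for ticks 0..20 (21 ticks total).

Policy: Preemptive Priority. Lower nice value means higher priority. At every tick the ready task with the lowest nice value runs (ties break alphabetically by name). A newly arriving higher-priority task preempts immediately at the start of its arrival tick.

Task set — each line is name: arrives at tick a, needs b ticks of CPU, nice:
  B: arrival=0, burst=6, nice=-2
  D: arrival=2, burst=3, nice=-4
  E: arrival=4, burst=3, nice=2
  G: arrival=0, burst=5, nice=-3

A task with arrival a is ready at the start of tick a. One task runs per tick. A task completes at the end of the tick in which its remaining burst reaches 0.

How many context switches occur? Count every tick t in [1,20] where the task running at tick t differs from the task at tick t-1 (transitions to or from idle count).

t=0: ready={B,G} → run G
t=1: ready={B,G} → run G
t=2: ready={B,D,G} → run D
t=3: ready={B,D,G} → run D
t=4: ready={B,D,E,G} → run D
t=5: ready={B,E,G} → run G
t=6: ready={B,E,G} → run G
t=7: ready={B,E,G} → run G
t=8: ready={B,E} → run B
t=9: ready={B,E} → run B
t=10: ready={B,E} → run B
t=11: ready={B,E} → run B
t=12: ready={B,E} → run B
t=13: ready={B,E} → run B
t=14: ready={E} → run E
t=15: ready={E} → run E
t=16: ready={E} → run E
t=17: (idle)
t=18: (idle)
t=19: (idle)
t=20: (idle)

context switches = 5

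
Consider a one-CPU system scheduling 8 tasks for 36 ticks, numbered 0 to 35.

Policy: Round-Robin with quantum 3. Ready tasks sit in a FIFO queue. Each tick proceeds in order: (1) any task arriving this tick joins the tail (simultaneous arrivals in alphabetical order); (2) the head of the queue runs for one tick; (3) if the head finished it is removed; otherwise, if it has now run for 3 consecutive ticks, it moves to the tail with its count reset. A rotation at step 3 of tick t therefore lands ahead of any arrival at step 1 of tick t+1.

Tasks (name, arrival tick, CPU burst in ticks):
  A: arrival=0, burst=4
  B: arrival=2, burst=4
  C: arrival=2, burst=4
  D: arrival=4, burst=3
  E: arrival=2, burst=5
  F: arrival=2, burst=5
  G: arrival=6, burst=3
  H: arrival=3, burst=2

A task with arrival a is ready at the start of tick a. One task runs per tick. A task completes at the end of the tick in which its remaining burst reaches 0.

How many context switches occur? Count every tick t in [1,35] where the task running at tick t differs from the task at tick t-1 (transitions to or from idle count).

t=0: queue=[A] q_used=0 → run A
t=1: queue=[A] q_used=1 → run A
t=2: queue=[A,B,C,E,F] q_used=2 → run A
t=3: queue=[B,C,E,F,A,H] q_used=0 → run B
t=4: queue=[B,C,E,F,A,H,D] q_used=1 → run B
t=5: queue=[B,C,E,F,A,H,D] q_used=2 → run B
t=6: queue=[C,E,F,A,H,D,B,G] q_used=0 → run C
t=7: queue=[C,E,F,A,H,D,B,G] q_used=1 → run C
t=8: queue=[C,E,F,A,H,D,B,G] q_used=2 → run C
t=9: queue=[E,F,A,H,D,B,G,C] q_used=0 → run E
t=10: queue=[E,F,A,H,D,B,G,C] q_used=1 → run E
t=11: queue=[E,F,A,H,D,B,G,C] q_used=2 → run E
t=12: queue=[F,A,H,D,B,G,C,E] q_used=0 → run F
t=13: queue=[F,A,H,D,B,G,C,E] q_used=1 → run F
t=14: queue=[F,A,H,D,B,G,C,E] q_used=2 → run F
t=15: queue=[A,H,D,B,G,C,E,F] q_used=0 → run A
t=16: queue=[H,D,B,G,C,E,F] q_used=0 → run H
t=17: queue=[H,D,B,G,C,E,F] q_used=1 → run H
t=18: queue=[D,B,G,C,E,F] q_used=0 → run D
t=19: queue=[D,B,G,C,E,F] q_used=1 → run D
t=20: queue=[D,B,G,C,E,F] q_used=2 → run D
t=21: queue=[B,G,C,E,F] q_used=0 → run B
t=22: queue=[G,C,E,F] q_used=0 → run G
t=23: queue=[G,C,E,F] q_used=1 → run G
t=24: queue=[G,C,E,F] q_used=2 → run G
t=25: queue=[C,E,F] q_used=0 → run C
t=26: queue=[E,F] q_used=0 → run E
t=27: queue=[E,F] q_used=1 → run E
t=28: queue=[F] q_used=0 → run F
t=29: queue=[F] q_used=1 → run F
t=30: (idle)
t=31: (idle)
t=32: (idle)
t=33: (idle)
t=34: (idle)
t=35: (idle)

context switches = 13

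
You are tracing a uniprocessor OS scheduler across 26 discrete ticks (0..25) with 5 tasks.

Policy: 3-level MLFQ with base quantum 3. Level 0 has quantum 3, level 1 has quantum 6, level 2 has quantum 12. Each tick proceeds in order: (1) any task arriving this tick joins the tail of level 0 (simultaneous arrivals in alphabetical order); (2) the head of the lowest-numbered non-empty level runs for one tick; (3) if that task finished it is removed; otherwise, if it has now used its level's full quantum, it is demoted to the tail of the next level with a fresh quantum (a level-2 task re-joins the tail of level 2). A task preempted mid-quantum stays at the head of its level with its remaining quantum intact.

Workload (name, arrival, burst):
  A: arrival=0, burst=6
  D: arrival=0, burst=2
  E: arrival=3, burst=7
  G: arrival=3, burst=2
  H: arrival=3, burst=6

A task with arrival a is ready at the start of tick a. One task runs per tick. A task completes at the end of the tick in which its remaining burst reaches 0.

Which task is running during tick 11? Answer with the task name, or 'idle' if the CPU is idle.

t=0: L0/L1/L2 = AD/-/- → run A
t=1: L0/L1/L2 = AD/-/- → run A
t=2: L0/L1/L2 = AD/-/- → run A
t=3: L0/L1/L2 = DEGH/A/- → run D
t=4: L0/L1/L2 = DEGH/A/- → run D
t=5: L0/L1/L2 = EGH/A/- → run E
t=6: L0/L1/L2 = EGH/A/- → run E
t=7: L0/L1/L2 = EGH/A/- → run E
t=8: L0/L1/L2 = GH/AE/- → run G
t=9: L0/L1/L2 = GH/AE/- → run G
t=10: L0/L1/L2 = H/AE/- → run H
t=11: L0/L1/L2 = H/AE/- → run H
t=12: L0/L1/L2 = H/AE/- → run H
t=13: L0/L1/L2 = -/AEH/- → run A
t=14: L0/L1/L2 = -/AEH/- → run A
t=15: L0/L1/L2 = -/AEH/- → run A
t=16: L0/L1/L2 = -/EH/- → run E
t=17: L0/L1/L2 = -/EH/- → run E
t=18: L0/L1/L2 = -/EH/- → run E
t=19: L0/L1/L2 = -/EH/- → run E
t=20: L0/L1/L2 = -/H/- → run H
t=21: L0/L1/L2 = -/H/- → run H
t=22: L0/L1/L2 = -/H/- → run H
t=23: (idle)
t=24: (idle)
t=25: (idle)

running at tick 11 = H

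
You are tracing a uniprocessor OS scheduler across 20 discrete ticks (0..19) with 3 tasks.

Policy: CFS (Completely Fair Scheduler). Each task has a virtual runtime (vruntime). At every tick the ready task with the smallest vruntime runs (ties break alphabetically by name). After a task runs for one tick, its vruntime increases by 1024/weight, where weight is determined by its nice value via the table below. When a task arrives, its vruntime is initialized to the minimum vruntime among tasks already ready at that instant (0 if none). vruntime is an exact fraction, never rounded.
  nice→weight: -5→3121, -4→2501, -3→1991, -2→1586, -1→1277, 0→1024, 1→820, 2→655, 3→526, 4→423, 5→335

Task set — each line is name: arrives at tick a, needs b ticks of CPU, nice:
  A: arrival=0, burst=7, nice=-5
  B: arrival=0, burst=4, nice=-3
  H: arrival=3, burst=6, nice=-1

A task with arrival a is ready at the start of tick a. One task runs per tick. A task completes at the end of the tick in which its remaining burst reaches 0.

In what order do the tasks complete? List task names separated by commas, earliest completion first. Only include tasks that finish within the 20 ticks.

t=0: vr[A=0 B=0] → run A
t=1: vr[A=1024/3121 B=0] → run B
t=2: vr[A=1024/3121 B=1024/1991] → run A
t=3: vr[A=2048/3121 B=1024/1991 H=1024/1991] → run B
t=4: vr[A=2048/3121 B=2048/1991 H=1024/1991] → run H
t=5: vr[A=2048/3121 B=2048/1991 H=3346432/2542507] → run A
t=6: vr[A=3072/3121 B=2048/1991 H=3346432/2542507] → run A
t=7: vr[A=4096/3121 B=2048/1991 H=3346432/2542507] → run B
t=8: vr[A=4096/3121 B=3072/1991 H=3346432/2542507] → run A
t=9: vr[A=5120/3121 B=3072/1991 H=3346432/2542507] → run H
t=10: vr[A=5120/3121 B=3072/1991 H=5385216/2542507] → run B
t=11: vr[A=5120/3121 H=5385216/2542507] → run A
t=12: vr[A=6144/3121 H=5385216/2542507] → run A
t=13: vr[H=5385216/2542507] → run H
t=14: vr[H=7424000/2542507] → run H
t=15: vr[H=9462784/2542507] → run H
t=16: vr[H=11501568/2542507] → run H
t=17: (idle)
t=18: (idle)
t=19: (idle)

completion order = B, A, H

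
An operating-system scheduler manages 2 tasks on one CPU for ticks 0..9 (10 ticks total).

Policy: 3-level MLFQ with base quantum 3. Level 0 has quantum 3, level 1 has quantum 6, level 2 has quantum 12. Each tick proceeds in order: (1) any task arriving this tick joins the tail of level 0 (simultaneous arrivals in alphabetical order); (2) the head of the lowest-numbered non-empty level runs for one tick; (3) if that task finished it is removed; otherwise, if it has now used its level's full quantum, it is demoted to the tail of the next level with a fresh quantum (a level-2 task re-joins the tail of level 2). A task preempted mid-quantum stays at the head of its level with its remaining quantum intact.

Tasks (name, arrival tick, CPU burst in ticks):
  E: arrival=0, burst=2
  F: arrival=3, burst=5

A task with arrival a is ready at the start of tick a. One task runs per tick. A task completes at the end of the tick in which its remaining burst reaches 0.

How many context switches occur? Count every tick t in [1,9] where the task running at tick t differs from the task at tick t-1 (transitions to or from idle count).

t=0: L0/L1/L2 = E/-/- → run E
t=1: L0/L1/L2 = E/-/- → run E
t=2: (idle)
t=3: L0/L1/L2 = F/-/- → run F
t=4: L0/L1/L2 = F/-/- → run F
t=5: L0/L1/L2 = F/-/- → run F
t=6: L0/L1/L2 = -/F/- → run F
t=7: L0/L1/L2 = -/F/- → run F
t=8: (idle)
t=9: (idle)

context switches = 3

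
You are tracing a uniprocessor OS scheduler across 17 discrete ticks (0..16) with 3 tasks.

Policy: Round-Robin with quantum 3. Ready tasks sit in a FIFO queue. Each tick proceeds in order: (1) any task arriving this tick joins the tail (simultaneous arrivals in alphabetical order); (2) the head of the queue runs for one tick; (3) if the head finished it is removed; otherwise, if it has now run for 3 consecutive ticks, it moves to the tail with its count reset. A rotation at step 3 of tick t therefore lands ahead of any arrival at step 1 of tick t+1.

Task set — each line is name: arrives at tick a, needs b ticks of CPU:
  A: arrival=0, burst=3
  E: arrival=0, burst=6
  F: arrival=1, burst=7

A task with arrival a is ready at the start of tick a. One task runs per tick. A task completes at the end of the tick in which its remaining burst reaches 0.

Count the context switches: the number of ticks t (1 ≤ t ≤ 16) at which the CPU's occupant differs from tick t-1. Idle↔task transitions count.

t=0: queue=[A,E] q_used=0 → run A
t=1: queue=[A,E,F] q_used=1 → run A
t=2: queue=[A,E,F] q_used=2 → run A
t=3: queue=[E,F] q_used=0 → run E
t=4: queue=[E,F] q_used=1 → run E
t=5: queue=[E,F] q_used=2 → run E
t=6: queue=[F,E] q_used=0 → run F
t=7: queue=[F,E] q_used=1 → run F
t=8: queue=[F,E] q_used=2 → run F
t=9: queue=[E,F] q_used=0 → run E
t=10: queue=[E,F] q_used=1 → run E
t=11: queue=[E,F] q_used=2 → run E
t=12: queue=[F] q_used=0 → run F
t=13: queue=[F] q_used=1 → run F
t=14: queue=[F] q_used=2 → run F
t=15: queue=[F] q_used=0 → run F
t=16: (idle)

context switches = 5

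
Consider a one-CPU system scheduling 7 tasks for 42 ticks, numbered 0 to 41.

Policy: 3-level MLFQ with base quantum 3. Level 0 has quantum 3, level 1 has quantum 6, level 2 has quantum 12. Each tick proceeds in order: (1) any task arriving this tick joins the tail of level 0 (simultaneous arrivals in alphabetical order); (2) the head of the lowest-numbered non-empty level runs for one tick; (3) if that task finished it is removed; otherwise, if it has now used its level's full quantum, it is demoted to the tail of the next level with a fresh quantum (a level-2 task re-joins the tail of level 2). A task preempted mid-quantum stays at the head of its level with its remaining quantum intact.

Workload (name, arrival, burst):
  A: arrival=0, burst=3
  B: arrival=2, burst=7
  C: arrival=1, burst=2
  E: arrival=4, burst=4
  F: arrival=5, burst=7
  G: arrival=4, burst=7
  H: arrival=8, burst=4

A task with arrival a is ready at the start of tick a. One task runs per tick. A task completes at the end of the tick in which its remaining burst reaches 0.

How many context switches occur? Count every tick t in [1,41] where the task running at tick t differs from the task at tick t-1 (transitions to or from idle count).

t=0: L0/L1/L2 = A/-/- → run A
t=1: L0/L1/L2 = AC/-/- → run A
t=2: L0/L1/L2 = ACB/-/- → run A
t=3: L0/L1/L2 = CB/-/- → run C
t=4: L0/L1/L2 = CBEG/-/- → run C
t=5: L0/L1/L2 = BEGF/-/- → run B
t=6: L0/L1/L2 = BEGF/-/- → run B
t=7: L0/L1/L2 = BEGF/-/- → run B
t=8: L0/L1/L2 = EGFH/B/- → run E
t=9: L0/L1/L2 = EGFH/B/- → run E
t=10: L0/L1/L2 = EGFH/B/- → run E
t=11: L0/L1/L2 = GFH/BE/- → run G
t=12: L0/L1/L2 = GFH/BE/- → run G
t=13: L0/L1/L2 = GFH/BE/- → run G
t=14: L0/L1/L2 = FH/BEG/- → run F
t=15: L0/L1/L2 = FH/BEG/- → run F
t=16: L0/L1/L2 = FH/BEG/- → run F
t=17: L0/L1/L2 = H/BEGF/- → run H
t=18: L0/L1/L2 = H/BEGF/- → run H
t=19: L0/L1/L2 = H/BEGF/- → run H
t=20: L0/L1/L2 = -/BEGFH/- → run B
t=21: L0/L1/L2 = -/BEGFH/- → run B
t=22: L0/L1/L2 = -/BEGFH/- → run B
t=23: L0/L1/L2 = -/BEGFH/- → run B
t=24: L0/L1/L2 = -/EGFH/- → run E
t=25: L0/L1/L2 = -/GFH/- → run G
t=26: L0/L1/L2 = -/GFH/- → run G
t=27: L0/L1/L2 = -/GFH/- → run G
t=28: L0/L1/L2 = -/GFH/- → run G
t=29: L0/L1/L2 = -/FH/- → run F
t=30: L0/L1/L2 = -/FH/- → run F
t=31: L0/L1/L2 = -/FH/- → run F
t=32: L0/L1/L2 = -/FH/- → run F
t=33: L0/L1/L2 = -/H/- → run H
t=34: (idle)
t=35: (idle)
t=36: (idle)
t=37: (idle)
t=38: (idle)
t=39: (idle)
t=40: (idle)
t=41: (idle)

context switches = 12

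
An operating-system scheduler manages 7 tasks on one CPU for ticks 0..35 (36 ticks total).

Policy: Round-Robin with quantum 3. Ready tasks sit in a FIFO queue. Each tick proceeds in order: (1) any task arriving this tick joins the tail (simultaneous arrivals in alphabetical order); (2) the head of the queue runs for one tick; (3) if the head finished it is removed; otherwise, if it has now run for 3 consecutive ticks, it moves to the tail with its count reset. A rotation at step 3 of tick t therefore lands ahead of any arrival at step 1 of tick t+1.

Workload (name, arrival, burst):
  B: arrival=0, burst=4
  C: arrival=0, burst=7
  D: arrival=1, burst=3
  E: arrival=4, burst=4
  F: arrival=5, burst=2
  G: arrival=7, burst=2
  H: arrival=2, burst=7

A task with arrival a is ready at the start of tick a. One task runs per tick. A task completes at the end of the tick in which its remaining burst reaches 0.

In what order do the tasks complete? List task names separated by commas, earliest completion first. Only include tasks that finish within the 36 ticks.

t=0: queue=[B,C] q_used=0 → run B
t=1: queue=[B,C,D] q_used=1 → run B
t=2: queue=[B,C,D,H] q_used=2 → run B
t=3: queue=[C,D,H,B] q_used=0 → run C
t=4: queue=[C,D,H,B,E] q_used=1 → run C
t=5: queue=[C,D,H,B,E,F] q_used=2 → run C
t=6: queue=[D,H,B,E,F,C] q_used=0 → run D
t=7: queue=[D,H,B,E,F,C,G] q_used=1 → run D
t=8: queue=[D,H,B,E,F,C,G] q_used=2 → run D
t=9: queue=[H,B,E,F,C,G] q_used=0 → run H
t=10: queue=[H,B,E,F,C,G] q_used=1 → run H
t=11: queue=[H,B,E,F,C,G] q_used=2 → run H
t=12: queue=[B,E,F,C,G,H] q_used=0 → run B
t=13: queue=[E,F,C,G,H] q_used=0 → run E
t=14: queue=[E,F,C,G,H] q_used=1 → run E
t=15: queue=[E,F,C,G,H] q_used=2 → run E
t=16: queue=[F,C,G,H,E] q_used=0 → run F
t=17: queue=[F,C,G,H,E] q_used=1 → run F
t=18: queue=[C,G,H,E] q_used=0 → run C
t=19: queue=[C,G,H,E] q_used=1 → run C
t=20: queue=[C,G,H,E] q_used=2 → run C
t=21: queue=[G,H,E,C] q_used=0 → run G
t=22: queue=[G,H,E,C] q_used=1 → run G
t=23: queue=[H,E,C] q_used=0 → run H
t=24: queue=[H,E,C] q_used=1 → run H
t=25: queue=[H,E,C] q_used=2 → run H
t=26: queue=[E,C,H] q_used=0 → run E
t=27: queue=[C,H] q_used=0 → run C
t=28: queue=[H] q_used=0 → run H
t=29: (idle)
t=30: (idle)
t=31: (idle)
t=32: (idle)
t=33: (idle)
t=34: (idle)
t=35: (idle)

completion order = D, B, F, G, E, C, H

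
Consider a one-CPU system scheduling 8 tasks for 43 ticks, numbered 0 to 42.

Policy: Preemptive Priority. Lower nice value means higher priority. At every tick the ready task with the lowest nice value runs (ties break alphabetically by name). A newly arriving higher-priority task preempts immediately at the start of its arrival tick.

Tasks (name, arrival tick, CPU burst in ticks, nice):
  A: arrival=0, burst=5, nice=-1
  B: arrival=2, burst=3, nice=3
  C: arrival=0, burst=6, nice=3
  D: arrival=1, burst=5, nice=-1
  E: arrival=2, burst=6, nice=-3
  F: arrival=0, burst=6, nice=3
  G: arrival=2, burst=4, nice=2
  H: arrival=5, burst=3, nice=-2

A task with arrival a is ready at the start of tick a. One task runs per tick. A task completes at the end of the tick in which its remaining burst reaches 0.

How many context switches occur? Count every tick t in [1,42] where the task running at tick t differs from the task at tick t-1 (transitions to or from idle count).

t=0: ready={A,C,F} → run A
t=1: ready={A,C,D,F} → run A
t=2: ready={A,B,C,D,E,F,G} → run E
t=3: ready={A,B,C,D,E,F,G} → run E
t=4: ready={A,B,C,D,E,F,G} → run E
t=5: ready={A,B,C,D,E,F,G,H} → run E
t=6: ready={A,B,C,D,E,F,G,H} → run E
t=7: ready={A,B,C,D,E,F,G,H} → run E
t=8: ready={A,B,C,D,F,G,H} → run H
t=9: ready={A,B,C,D,F,G,H} → run H
t=10: ready={A,B,C,D,F,G,H} → run H
t=11: ready={A,B,C,D,F,G} → run A
t=12: ready={A,B,C,D,F,G} → run A
t=13: ready={A,B,C,D,F,G} → run A
t=14: ready={B,C,D,F,G} → run D
t=15: ready={B,C,D,F,G} → run D
t=16: ready={B,C,D,F,G} → run D
t=17: ready={B,C,D,F,G} → run D
t=18: ready={B,C,D,F,G} → run D
t=19: ready={B,C,F,G} → run G
t=20: ready={B,C,F,G} → run G
t=21: ready={B,C,F,G} → run G
t=22: ready={B,C,F,G} → run G
t=23: ready={B,C,F} → run B
t=24: ready={B,C,F} → run B
t=25: ready={B,C,F} → run B
t=26: ready={C,F} → run C
t=27: ready={C,F} → run C
t=28: ready={C,F} → run C
t=29: ready={C,F} → run C
t=30: ready={C,F} → run C
t=31: ready={C,F} → run C
t=32: ready={F} → run F
t=33: ready={F} → run F
t=34: ready={F} → run F
t=35: ready={F} → run F
t=36: ready={F} → run F
t=37: ready={F} → run F
t=38: (idle)
t=39: (idle)
t=40: (idle)
t=41: (idle)
t=42: (idle)

context switches = 9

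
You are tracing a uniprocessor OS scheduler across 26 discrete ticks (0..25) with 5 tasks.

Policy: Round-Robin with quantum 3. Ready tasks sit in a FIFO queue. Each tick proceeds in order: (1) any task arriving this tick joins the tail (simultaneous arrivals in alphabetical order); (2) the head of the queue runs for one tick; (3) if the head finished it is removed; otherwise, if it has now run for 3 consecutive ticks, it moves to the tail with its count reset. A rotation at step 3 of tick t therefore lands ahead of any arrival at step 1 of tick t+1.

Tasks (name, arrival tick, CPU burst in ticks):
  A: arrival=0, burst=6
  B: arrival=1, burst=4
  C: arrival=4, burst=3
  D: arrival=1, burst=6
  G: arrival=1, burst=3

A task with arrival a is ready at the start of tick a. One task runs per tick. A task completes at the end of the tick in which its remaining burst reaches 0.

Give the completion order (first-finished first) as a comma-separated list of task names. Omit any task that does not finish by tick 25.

t=0: queue=[A] q_used=0 → run A
t=1: queue=[A,B,D,G] q_used=1 → run A
t=2: queue=[A,B,D,G] q_used=2 → run A
t=3: queue=[B,D,G,A] q_used=0 → run B
t=4: queue=[B,D,G,A,C] q_used=1 → run B
t=5: queue=[B,D,G,A,C] q_used=2 → run B
t=6: queue=[D,G,A,C,B] q_used=0 → run D
t=7: queue=[D,G,A,C,B] q_used=1 → run D
t=8: queue=[D,G,A,C,B] q_used=2 → run D
t=9: queue=[G,A,C,B,D] q_used=0 → run G
t=10: queue=[G,A,C,B,D] q_used=1 → run G
t=11: queue=[G,A,C,B,D] q_used=2 → run G
t=12: queue=[A,C,B,D] q_used=0 → run A
t=13: queue=[A,C,B,D] q_used=1 → run A
t=14: queue=[A,C,B,D] q_used=2 → run A
t=15: queue=[C,B,D] q_used=0 → run C
t=16: queue=[C,B,D] q_used=1 → run C
t=17: queue=[C,B,D] q_used=2 → run C
t=18: queue=[B,D] q_used=0 → run B
t=19: queue=[D] q_used=0 → run D
t=20: queue=[D] q_used=1 → run D
t=21: queue=[D] q_used=2 → run D
t=22: (idle)
t=23: (idle)
t=24: (idle)
t=25: (idle)

completion order = G, A, C, B, D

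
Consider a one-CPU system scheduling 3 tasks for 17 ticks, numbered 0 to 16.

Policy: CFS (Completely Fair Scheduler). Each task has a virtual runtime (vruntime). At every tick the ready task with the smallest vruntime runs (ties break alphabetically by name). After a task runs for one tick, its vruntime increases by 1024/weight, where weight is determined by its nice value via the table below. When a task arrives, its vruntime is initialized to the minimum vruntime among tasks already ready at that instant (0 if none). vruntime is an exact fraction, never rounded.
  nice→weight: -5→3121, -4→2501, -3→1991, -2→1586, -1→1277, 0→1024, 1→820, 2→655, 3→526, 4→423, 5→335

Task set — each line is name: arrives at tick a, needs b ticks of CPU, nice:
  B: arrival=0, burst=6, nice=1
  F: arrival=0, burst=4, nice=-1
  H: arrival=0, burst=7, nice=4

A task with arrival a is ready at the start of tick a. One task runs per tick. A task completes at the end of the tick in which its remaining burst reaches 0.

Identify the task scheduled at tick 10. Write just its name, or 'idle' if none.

running at tick 10 = H

t=0: vr[B=0 F=0 H=0] → run B
t=1: vr[B=256/205 F=0 H=0] → run F
t=2: vr[B=256/205 F=1024/1277 H=0] → run H
t=3: vr[B=256/205 F=1024/1277 H=1024/423] → run F
t=4: vr[B=256/205 F=2048/1277 H=1024/423] → run B
t=5: vr[B=512/205 F=2048/1277 H=1024/423] → run F
t=6: vr[B=512/205 F=3072/1277 H=1024/423] → run F
t=7: vr[B=512/205 H=1024/423] → run H
t=8: vr[B=512/205 H=2048/423] → run B
t=9: vr[B=768/205 H=2048/423] → run B
t=10: vr[B=1024/205 H=2048/423] → run H
t=11: vr[B=1024/205 H=1024/141] → run B
t=12: vr[B=256/41 H=1024/141] → run B
t=13: vr[H=1024/141] → run H
t=14: vr[H=4096/423] → run H
t=15: vr[H=5120/423] → run H
t=16: vr[H=2048/141] → run H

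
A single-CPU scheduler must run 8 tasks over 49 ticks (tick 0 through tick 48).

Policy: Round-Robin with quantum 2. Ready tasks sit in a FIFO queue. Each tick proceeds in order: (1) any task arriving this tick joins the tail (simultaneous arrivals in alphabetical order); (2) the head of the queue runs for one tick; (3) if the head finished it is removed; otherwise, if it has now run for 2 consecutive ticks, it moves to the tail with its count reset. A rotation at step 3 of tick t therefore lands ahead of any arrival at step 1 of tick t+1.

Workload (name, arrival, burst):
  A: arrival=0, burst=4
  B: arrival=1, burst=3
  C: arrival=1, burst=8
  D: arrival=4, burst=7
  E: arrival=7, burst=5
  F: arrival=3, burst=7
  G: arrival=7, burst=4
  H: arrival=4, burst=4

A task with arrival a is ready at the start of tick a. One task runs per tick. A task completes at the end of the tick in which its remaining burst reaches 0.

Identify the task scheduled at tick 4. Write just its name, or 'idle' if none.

t=0: queue=[A] q_used=0 → run A
t=1: queue=[A,B,C] q_used=1 → run A
t=2: queue=[B,C,A] q_used=0 → run B
t=3: queue=[B,C,A,F] q_used=1 → run B
t=4: queue=[C,A,F,B,D,H] q_used=0 → run C
t=5: queue=[C,A,F,B,D,H] q_used=1 → run C
t=6: queue=[A,F,B,D,H,C] q_used=0 → run A
t=7: queue=[A,F,B,D,H,C,E,G] q_used=1 → run A
t=8: queue=[F,B,D,H,C,E,G] q_used=0 → run F
t=9: queue=[F,B,D,H,C,E,G] q_used=1 → run F
t=10: queue=[B,D,H,C,E,G,F] q_used=0 → run B
t=11: queue=[D,H,C,E,G,F] q_used=0 → run D
t=12: queue=[D,H,C,E,G,F] q_used=1 → run D
t=13: queue=[H,C,E,G,F,D] q_used=0 → run H
t=14: queue=[H,C,E,G,F,D] q_used=1 → run H
t=15: queue=[C,E,G,F,D,H] q_used=0 → run C
t=16: queue=[C,E,G,F,D,H] q_used=1 → run C
t=17: queue=[E,G,F,D,H,C] q_used=0 → run E
t=18: queue=[E,G,F,D,H,C] q_used=1 → run E
t=19: queue=[G,F,D,H,C,E] q_used=0 → run G
t=20: queue=[G,F,D,H,C,E] q_used=1 → run G
t=21: queue=[F,D,H,C,E,G] q_used=0 → run F
t=22: queue=[F,D,H,C,E,G] q_used=1 → run F
t=23: queue=[D,H,C,E,G,F] q_used=0 → run D
t=24: queue=[D,H,C,E,G,F] q_used=1 → run D
t=25: queue=[H,C,E,G,F,D] q_used=0 → run H
t=26: queue=[H,C,E,G,F,D] q_used=1 → run H
t=27: queue=[C,E,G,F,D] q_used=0 → run C
t=28: queue=[C,E,G,F,D] q_used=1 → run C
t=29: queue=[E,G,F,D,C] q_used=0 → run E
t=30: queue=[E,G,F,D,C] q_used=1 → run E
t=31: queue=[G,F,D,C,E] q_used=0 → run G
t=32: queue=[G,F,D,C,E] q_used=1 → run G
t=33: queue=[F,D,C,E] q_used=0 → run F
t=34: queue=[F,D,C,E] q_used=1 → run F
t=35: queue=[D,C,E,F] q_used=0 → run D
t=36: queue=[D,C,E,F] q_used=1 → run D
t=37: queue=[C,E,F,D] q_used=0 → run C
t=38: queue=[C,E,F,D] q_used=1 → run C
t=39: queue=[E,F,D] q_used=0 → run E
t=40: queue=[F,D] q_used=0 → run F
t=41: queue=[D] q_used=0 → run D
t=42: (idle)
t=43: (idle)
t=44: (idle)
t=45: (idle)
t=46: (idle)
t=47: (idle)
t=48: (idle)

running at tick 4 = C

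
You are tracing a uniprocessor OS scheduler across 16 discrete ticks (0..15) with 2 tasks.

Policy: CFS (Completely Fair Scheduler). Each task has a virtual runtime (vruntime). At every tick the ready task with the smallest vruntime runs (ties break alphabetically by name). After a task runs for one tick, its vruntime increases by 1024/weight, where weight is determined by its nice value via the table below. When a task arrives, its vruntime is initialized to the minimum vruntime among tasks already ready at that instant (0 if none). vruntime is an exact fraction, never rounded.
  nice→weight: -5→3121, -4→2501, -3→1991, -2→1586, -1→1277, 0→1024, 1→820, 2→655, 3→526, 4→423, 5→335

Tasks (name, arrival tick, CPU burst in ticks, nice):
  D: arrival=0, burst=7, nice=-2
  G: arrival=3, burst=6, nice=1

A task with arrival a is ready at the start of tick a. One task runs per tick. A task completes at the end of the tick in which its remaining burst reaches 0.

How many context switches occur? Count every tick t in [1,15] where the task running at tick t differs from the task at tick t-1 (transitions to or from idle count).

context switches = 6

t=0: vr[D=0] → run D
t=1: vr[D=512/793] → run D
t=2: vr[D=1024/793] → run D
t=3: vr[D=1536/793 G=1536/793] → run D
t=4: vr[D=2048/793 G=1536/793] → run G
t=5: vr[D=2048/793 G=517888/162565] → run D
t=6: vr[D=2560/793 G=517888/162565] → run G
t=7: vr[D=2560/793 G=720896/162565] → run D
t=8: vr[D=3072/793 G=720896/162565] → run D
t=9: vr[G=720896/162565] → run G
t=10: vr[G=923904/162565] → run G
t=11: vr[G=1126912/162565] → run G
t=12: vr[G=265984/32513] → run G
t=13: (idle)
t=14: (idle)
t=15: (idle)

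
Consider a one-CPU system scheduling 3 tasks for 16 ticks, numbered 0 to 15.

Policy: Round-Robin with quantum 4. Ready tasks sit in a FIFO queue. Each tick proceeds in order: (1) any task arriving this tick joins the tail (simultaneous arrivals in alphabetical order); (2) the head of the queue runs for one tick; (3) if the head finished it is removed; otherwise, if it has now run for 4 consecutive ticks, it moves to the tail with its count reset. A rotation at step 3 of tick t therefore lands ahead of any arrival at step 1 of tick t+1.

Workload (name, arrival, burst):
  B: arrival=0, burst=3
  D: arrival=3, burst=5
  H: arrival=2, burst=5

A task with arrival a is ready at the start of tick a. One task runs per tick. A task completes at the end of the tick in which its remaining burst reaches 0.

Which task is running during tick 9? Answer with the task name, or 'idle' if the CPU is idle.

running at tick 9 = D

t=0: queue=[B] q_used=0 → run B
t=1: queue=[B] q_used=1 → run B
t=2: queue=[B,H] q_used=2 → run B
t=3: queue=[H,D] q_used=0 → run H
t=4: queue=[H,D] q_used=1 → run H
t=5: queue=[H,D] q_used=2 → run H
t=6: queue=[H,D] q_used=3 → run H
t=7: queue=[D,H] q_used=0 → run D
t=8: queue=[D,H] q_used=1 → run D
t=9: queue=[D,H] q_used=2 → run D
t=10: queue=[D,H] q_used=3 → run D
t=11: queue=[H,D] q_used=0 → run H
t=12: queue=[D] q_used=0 → run D
t=13: (idle)
t=14: (idle)
t=15: (idle)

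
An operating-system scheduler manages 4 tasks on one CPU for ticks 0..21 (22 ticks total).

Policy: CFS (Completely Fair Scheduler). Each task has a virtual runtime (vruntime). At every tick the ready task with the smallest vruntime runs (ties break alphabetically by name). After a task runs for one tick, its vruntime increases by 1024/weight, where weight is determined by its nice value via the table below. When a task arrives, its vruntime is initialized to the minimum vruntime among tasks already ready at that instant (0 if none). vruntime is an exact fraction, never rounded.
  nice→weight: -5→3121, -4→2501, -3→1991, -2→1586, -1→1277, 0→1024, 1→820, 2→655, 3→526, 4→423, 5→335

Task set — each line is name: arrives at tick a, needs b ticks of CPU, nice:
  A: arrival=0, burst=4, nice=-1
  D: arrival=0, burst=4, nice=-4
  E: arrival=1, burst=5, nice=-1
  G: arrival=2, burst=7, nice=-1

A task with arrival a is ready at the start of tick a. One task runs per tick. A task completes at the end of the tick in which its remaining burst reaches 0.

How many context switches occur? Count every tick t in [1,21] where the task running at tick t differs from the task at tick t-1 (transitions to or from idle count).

t=0: vr[A=0 D=0] → run A
t=1: vr[A=1024/1277 D=0 E=0] → run D
t=2: vr[A=1024/1277 D=1024/2501 E=0 G=0] → run E
t=3: vr[A=1024/1277 D=1024/2501 E=1024/1277 G=0] → run G
t=4: vr[A=1024/1277 D=1024/2501 E=1024/1277 G=1024/1277] → run D
t=5: vr[A=1024/1277 D=2048/2501 E=1024/1277 G=1024/1277] → run A
t=6: vr[A=2048/1277 D=2048/2501 E=1024/1277 G=1024/1277] → run E
t=7: vr[A=2048/1277 D=2048/2501 E=2048/1277 G=1024/1277] → run G
t=8: vr[A=2048/1277 D=2048/2501 E=2048/1277 G=2048/1277] → run D
t=9: vr[A=2048/1277 D=3072/2501 E=2048/1277 G=2048/1277] → run D
t=10: vr[A=2048/1277 E=2048/1277 G=2048/1277] → run A
t=11: vr[A=3072/1277 E=2048/1277 G=2048/1277] → run E
t=12: vr[A=3072/1277 E=3072/1277 G=2048/1277] → run G
t=13: vr[A=3072/1277 E=3072/1277 G=3072/1277] → run A
t=14: vr[E=3072/1277 G=3072/1277] → run E
t=15: vr[E=4096/1277 G=3072/1277] → run G
t=16: vr[E=4096/1277 G=4096/1277] → run E
t=17: vr[G=4096/1277] → run G
t=18: vr[G=5120/1277] → run G
t=19: vr[G=6144/1277] → run G
t=20: (idle)
t=21: (idle)

context switches = 17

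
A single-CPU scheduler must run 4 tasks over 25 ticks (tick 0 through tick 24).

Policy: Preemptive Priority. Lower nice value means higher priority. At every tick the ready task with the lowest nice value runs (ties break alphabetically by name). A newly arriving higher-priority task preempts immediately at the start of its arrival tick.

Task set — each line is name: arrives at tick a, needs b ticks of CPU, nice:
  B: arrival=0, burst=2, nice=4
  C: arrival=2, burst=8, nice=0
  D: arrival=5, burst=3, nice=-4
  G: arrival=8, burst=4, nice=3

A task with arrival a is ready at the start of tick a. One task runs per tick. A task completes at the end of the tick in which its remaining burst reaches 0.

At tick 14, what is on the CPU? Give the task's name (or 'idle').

t=0: ready={B} → run B
t=1: ready={B} → run B
t=2: ready={C} → run C
t=3: ready={C} → run C
t=4: ready={C} → run C
t=5: ready={C,D} → run D
t=6: ready={C,D} → run D
t=7: ready={C,D} → run D
t=8: ready={C,G} → run C
t=9: ready={C,G} → run C
t=10: ready={C,G} → run C
t=11: ready={C,G} → run C
t=12: ready={C,G} → run C
t=13: ready={G} → run G
t=14: ready={G} → run G
t=15: ready={G} → run G
t=16: ready={G} → run G
t=17: (idle)
t=18: (idle)
t=19: (idle)
t=20: (idle)
t=21: (idle)
t=22: (idle)
t=23: (idle)
t=24: (idle)

running at tick 14 = G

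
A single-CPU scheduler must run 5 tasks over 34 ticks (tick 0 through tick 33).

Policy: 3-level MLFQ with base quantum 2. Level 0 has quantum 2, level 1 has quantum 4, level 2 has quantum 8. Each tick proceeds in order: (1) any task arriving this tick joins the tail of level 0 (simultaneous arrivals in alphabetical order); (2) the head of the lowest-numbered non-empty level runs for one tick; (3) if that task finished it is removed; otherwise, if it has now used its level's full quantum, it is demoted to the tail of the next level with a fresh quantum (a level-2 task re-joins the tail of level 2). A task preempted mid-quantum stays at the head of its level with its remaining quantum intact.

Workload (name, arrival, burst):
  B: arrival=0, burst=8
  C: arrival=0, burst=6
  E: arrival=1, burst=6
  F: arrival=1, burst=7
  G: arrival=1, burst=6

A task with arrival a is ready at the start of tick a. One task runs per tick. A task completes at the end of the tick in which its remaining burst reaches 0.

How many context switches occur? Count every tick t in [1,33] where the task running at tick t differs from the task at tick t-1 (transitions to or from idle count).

t=0: L0/L1/L2 = BC/-/- → run B
t=1: L0/L1/L2 = BCEFG/-/- → run B
t=2: L0/L1/L2 = CEFG/B/- → run C
t=3: L0/L1/L2 = CEFG/B/- → run C
t=4: L0/L1/L2 = EFG/BC/- → run E
t=5: L0/L1/L2 = EFG/BC/- → run E
t=6: L0/L1/L2 = FG/BCE/- → run F
t=7: L0/L1/L2 = FG/BCE/- → run F
t=8: L0/L1/L2 = G/BCEF/- → run G
t=9: L0/L1/L2 = G/BCEF/- → run G
t=10: L0/L1/L2 = -/BCEFG/- → run B
t=11: L0/L1/L2 = -/BCEFG/- → run B
t=12: L0/L1/L2 = -/BCEFG/- → run B
t=13: L0/L1/L2 = -/BCEFG/- → run B
t=14: L0/L1/L2 = -/CEFG/B → run C
t=15: L0/L1/L2 = -/CEFG/B → run C
t=16: L0/L1/L2 = -/CEFG/B → run C
t=17: L0/L1/L2 = -/CEFG/B → run C
t=18: L0/L1/L2 = -/EFG/B → run E
t=19: L0/L1/L2 = -/EFG/B → run E
t=20: L0/L1/L2 = -/EFG/B → run E
t=21: L0/L1/L2 = -/EFG/B → run E
t=22: L0/L1/L2 = -/FG/B → run F
t=23: L0/L1/L2 = -/FG/B → run F
t=24: L0/L1/L2 = -/FG/B → run F
t=25: L0/L1/L2 = -/FG/B → run F
t=26: L0/L1/L2 = -/G/BF → run G
t=27: L0/L1/L2 = -/G/BF → run G
t=28: L0/L1/L2 = -/G/BF → run G
t=29: L0/L1/L2 = -/G/BF → run G
t=30: L0/L1/L2 = -/-/BF → run B
t=31: L0/L1/L2 = -/-/BF → run B
t=32: L0/L1/L2 = -/-/F → run F
t=33: (idle)

context switches = 12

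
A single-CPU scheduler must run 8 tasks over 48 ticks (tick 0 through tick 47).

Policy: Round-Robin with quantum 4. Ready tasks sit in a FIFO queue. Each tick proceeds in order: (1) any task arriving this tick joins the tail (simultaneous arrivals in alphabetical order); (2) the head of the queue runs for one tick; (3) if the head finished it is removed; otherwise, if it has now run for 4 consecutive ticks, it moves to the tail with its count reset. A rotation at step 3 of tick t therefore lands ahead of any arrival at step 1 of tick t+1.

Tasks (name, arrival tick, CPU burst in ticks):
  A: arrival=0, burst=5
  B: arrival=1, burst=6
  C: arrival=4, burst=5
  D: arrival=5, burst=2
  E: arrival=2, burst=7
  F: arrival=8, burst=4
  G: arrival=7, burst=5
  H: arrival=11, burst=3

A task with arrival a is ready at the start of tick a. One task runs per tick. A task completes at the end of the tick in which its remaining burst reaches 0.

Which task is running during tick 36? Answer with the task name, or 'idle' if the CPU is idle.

t=0: queue=[A] q_used=0 → run A
t=1: queue=[A,B] q_used=1 → run A
t=2: queue=[A,B,E] q_used=2 → run A
t=3: queue=[A,B,E] q_used=3 → run A
t=4: queue=[B,E,A,C] q_used=0 → run B
t=5: queue=[B,E,A,C,D] q_used=1 → run B
t=6: queue=[B,E,A,C,D] q_used=2 → run B
t=7: queue=[B,E,A,C,D,G] q_used=3 → run B
t=8: queue=[E,A,C,D,G,B,F] q_used=0 → run E
t=9: queue=[E,A,C,D,G,B,F] q_used=1 → run E
t=10: queue=[E,A,C,D,G,B,F] q_used=2 → run E
t=11: queue=[E,A,C,D,G,B,F,H] q_used=3 → run E
t=12: queue=[A,C,D,G,B,F,H,E] q_used=0 → run A
t=13: queue=[C,D,G,B,F,H,E] q_used=0 → run C
t=14: queue=[C,D,G,B,F,H,E] q_used=1 → run C
t=15: queue=[C,D,G,B,F,H,E] q_used=2 → run C
t=16: queue=[C,D,G,B,F,H,E] q_used=3 → run C
t=17: queue=[D,G,B,F,H,E,C] q_used=0 → run D
t=18: queue=[D,G,B,F,H,E,C] q_used=1 → run D
t=19: queue=[G,B,F,H,E,C] q_used=0 → run G
t=20: queue=[G,B,F,H,E,C] q_used=1 → run G
t=21: queue=[G,B,F,H,E,C] q_used=2 → run G
t=22: queue=[G,B,F,H,E,C] q_used=3 → run G
t=23: queue=[B,F,H,E,C,G] q_used=0 → run B
t=24: queue=[B,F,H,E,C,G] q_used=1 → run B
t=25: queue=[F,H,E,C,G] q_used=0 → run F
t=26: queue=[F,H,E,C,G] q_used=1 → run F
t=27: queue=[F,H,E,C,G] q_used=2 → run F
t=28: queue=[F,H,E,C,G] q_used=3 → run F
t=29: queue=[H,E,C,G] q_used=0 → run H
t=30: queue=[H,E,C,G] q_used=1 → run H
t=31: queue=[H,E,C,G] q_used=2 → run H
t=32: queue=[E,C,G] q_used=0 → run E
t=33: queue=[E,C,G] q_used=1 → run E
t=34: queue=[E,C,G] q_used=2 → run E
t=35: queue=[C,G] q_used=0 → run C
t=36: queue=[G] q_used=0 → run G
t=37: (idle)
t=38: (idle)
t=39: (idle)
t=40: (idle)
t=41: (idle)
t=42: (idle)
t=43: (idle)
t=44: (idle)
t=45: (idle)
t=46: (idle)
t=47: (idle)

running at tick 36 = G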